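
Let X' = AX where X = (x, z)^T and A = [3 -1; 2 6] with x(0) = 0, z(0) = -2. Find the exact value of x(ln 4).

A = [[3,-1],[2,6]]; eigenvalues λ = 4, 5.
Eigenvectors: (1,-1) for λ=4, (-1,2) for λ=5.
From the initial condition, c_1 = -2, c_2 = -2.
x(ln 4) = (-2)(4^4)(1) + (-2)(4^5)(-1) = 1536.

1536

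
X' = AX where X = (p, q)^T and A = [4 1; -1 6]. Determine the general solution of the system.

p(t) = -c_1e^(5t) - c_2te^(5t) + c_2e^(5t), q(t) = -c_1e^(5t) - c_2te^(5t)

Coefficient matrix A = [[4, 1], [-1, 6]].
Characteristic polynomial det(A - λI) = λ^2 - 10λ + 25 = 0.
Single eigenvalue λ = 5 with algebraic multiplicity 2.
Eigenvector v = (-1,-1); generalized eigenvector w with (A-λI)w=v is (1,0).
General solution: e^(5t)[c_1·v + c_2·(t·v + w)].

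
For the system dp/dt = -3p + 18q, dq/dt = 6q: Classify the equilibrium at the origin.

saddle

A = [[-3,18],[0,6]]; det(A-λI) = λ^2 - 3λ - 18.
λ = 6, -3: opposite signs.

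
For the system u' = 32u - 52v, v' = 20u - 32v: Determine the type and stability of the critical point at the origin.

A = [[32,-52],[20,-32]]; det(A-λI) = λ^2 + 16.
λ = 0 ± 4i: zero real part.

center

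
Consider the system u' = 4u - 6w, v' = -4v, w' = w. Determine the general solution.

u(t) = C_2e^(4t) + 2C_3e^(t), v(t) = C_1e^(-4t), w(t) = C_3e^(t)

Coefficient matrix A = [[4, 0, -6], [0, -4, 0], [0, 0, 1]].
det(A - λI) = 0 gives eigenvalues λ = -4, 4, 1.
For λ=-4: eigenvector (0,1,0).
For λ=4: eigenvector (1,0,0).
For λ=1: eigenvector (2,0,1).
General solution: C_1e^(-4t)(0,1,0) + C_2e^(4t)(1,0,0) + C_3e^(t)(2,0,1).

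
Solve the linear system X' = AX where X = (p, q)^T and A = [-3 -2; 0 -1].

p(t) = c_1e^(-t) - c_2e^(-3t), q(t) = -c_1e^(-t)

Coefficient matrix A = [[-3, -2], [0, -1]].
Characteristic polynomial det(A - λI) = λ^2 + 4λ + 3 = 0.
Eigenvalues λ = -1, -3.
For λ=-1: (A-λI) row 1 is [-2, -2], so an eigenvector is (1, -1).
For λ=-3: (A-λI) row 1 is [0, -2], so an eigenvector is (-1, 0).
General solution: c_1e^(-t)(1,-1) + c_2e^(-3t)(-1,0).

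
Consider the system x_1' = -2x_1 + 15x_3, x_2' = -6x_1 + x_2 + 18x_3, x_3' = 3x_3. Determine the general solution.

x_1(t) = C_1e^(-2t) + 3C_3e^(3t), x_2(t) = 2C_1e^(-2t) + C_2e^(t), x_3(t) = C_3e^(3t)

Coefficient matrix A = [[-2, 0, 15], [-6, 1, 18], [0, 0, 3]].
det(A - λI) = 0 gives eigenvalues λ = -2, 1, 3.
For λ=-2: eigenvector (1,2,0).
For λ=1: eigenvector (0,1,0).
For λ=3: eigenvector (3,0,1).
General solution: C_1e^(-2t)(1,2,0) + C_2e^(t)(0,1,0) + C_3e^(3t)(3,0,1).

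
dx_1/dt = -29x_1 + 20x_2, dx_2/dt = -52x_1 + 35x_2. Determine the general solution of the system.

Coefficient matrix A = [[-29, 20], [-52, 35]].
Characteristic polynomial det(A - λI) = λ^2 - 6λ + 25 = 0.
Eigenvalues λ = 3 ± 4i (complex conjugate pair).
For λ=3+4i: an eigenvector is (2,3) - i(-1,-2) = (2 + i, 3 + 2i).
A real fundamental pair from Re and Im of e^((3+4i)t)v: X_1 = e^(3t)(cos(4t)·(2,3) + sin(4t)·(-1,-2)), X_2 = e^(3t)(sin(4t)·(2,3) - cos(4t)·(-1,-2)).
General solution: K_1X_1 + K_2X_2.

x_1(t) = -K_1e^(3t)sin(4t) + 2K_1e^(3t)cos(4t) + 2K_2e^(3t)sin(4t) + K_2e^(3t)cos(4t), x_2(t) = -2K_1e^(3t)sin(4t) + 3K_1e^(3t)cos(4t) + 3K_2e^(3t)sin(4t) + 2K_2e^(3t)cos(4t)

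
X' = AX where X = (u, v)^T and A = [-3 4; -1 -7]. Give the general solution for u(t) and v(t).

Coefficient matrix A = [[-3, 4], [-1, -7]].
Characteristic polynomial det(A - λI) = λ^2 + 10λ + 25 = 0.
Single eigenvalue λ = -5 with algebraic multiplicity 2.
Eigenvector v = (2,-1); generalized eigenvector w with (A-λI)w=v is (1,0).
General solution: e^(-5t)[c_1·v + c_2·(t·v + w)].

u(t) = 2c_1e^(-5t) + 2c_2te^(-5t) + c_2e^(-5t), v(t) = -c_1e^(-5t) - c_2te^(-5t)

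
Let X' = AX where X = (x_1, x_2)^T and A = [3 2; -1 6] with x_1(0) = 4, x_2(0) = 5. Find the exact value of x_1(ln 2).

160

A = [[3,2],[-1,6]]; eigenvalues λ = 5, 4.
Eigenvectors: (1,1) for λ=5, (2,1) for λ=4.
From the initial condition, c_1 = 6, c_2 = -1.
x_1(ln 2) = (6)(2^5)(1) + (-1)(2^4)(2) = 160.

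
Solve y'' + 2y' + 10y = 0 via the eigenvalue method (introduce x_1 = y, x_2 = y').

y(t) = C_1e^(-t)cos(3t) + C_2e^(-t)sin(3t)

Let x_1 = y, x_2 = y'. Then x_1' = x_2 and x_2' = -10x_1 - 2x_2.
A = [[0,1],[-10,-2]]; det(A-λI) = λ^2 + 2λ + 10.
Eigenvalues λ = -1 ± 3i.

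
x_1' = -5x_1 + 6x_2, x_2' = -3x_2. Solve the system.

x_1(t) = C_1e^(-5t) - 3C_2e^(-3t), x_2(t) = -C_2e^(-3t)

Coefficient matrix A = [[-5, 6], [0, -3]].
Characteristic polynomial det(A - λI) = λ^2 + 8λ + 15 = 0.
Eigenvalues λ = -5, -3.
For λ=-5: (A-λI) row 1 is [0, 6], so an eigenvector is (1, 0).
For λ=-3: (A-λI) row 1 is [-2, 6], so an eigenvector is (-3, -1).
General solution: C_1e^(-5t)(1,0) + C_2e^(-3t)(-3,-1).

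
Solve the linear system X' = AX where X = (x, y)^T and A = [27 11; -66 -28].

Coefficient matrix A = [[27, 11], [-66, -28]].
Characteristic polynomial det(A - λI) = λ^2 + λ - 30 = 0.
Eigenvalues λ = -6, 5.
For λ=-6: (A-λI) row 1 is [33, 11], so an eigenvector is (-1, 3).
For λ=5: (A-λI) row 1 is [22, 11], so an eigenvector is (-1, 2).
General solution: C_1e^(-6t)(-1,3) + C_2e^(5t)(-1,2).

x(t) = -C_1e^(-6t) - C_2e^(5t), y(t) = 3C_1e^(-6t) + 2C_2e^(5t)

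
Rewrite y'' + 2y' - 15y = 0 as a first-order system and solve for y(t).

y(t) = c_1e^(3t) + c_2e^(-5t)

Let x_1 = y, x_2 = y'. Then x_1' = x_2 and x_2' = 15x_1 - 2x_2.
A = [[0,1],[15,-2]]; det(A-λI) = λ^2 + 2λ - 15.
Eigenvalues λ = 3, -5 with eigenvectors (1,3), (1,-5).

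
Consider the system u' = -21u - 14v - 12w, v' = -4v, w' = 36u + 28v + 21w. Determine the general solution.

u(t) = 2K_1e^(-4t) + K_2e^(3t) + 2K_3e^(-3t), v(t) = K_1e^(-4t), w(t) = -4K_1e^(-4t) - 2K_2e^(3t) - 3K_3e^(-3t)

Coefficient matrix A = [[-21, -14, -12], [0, -4, 0], [36, 28, 21]].
det(A - λI) = 0 gives eigenvalues λ = -4, 3, -3.
For λ=-4: eigenvector (2,1,-4).
For λ=3: eigenvector (1,0,-2).
For λ=-3: eigenvector (2,0,-3).
General solution: K_1e^(-4t)(2,1,-4) + K_2e^(3t)(1,0,-2) + K_3e^(-3t)(2,0,-3).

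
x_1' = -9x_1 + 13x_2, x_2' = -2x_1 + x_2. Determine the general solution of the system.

x_1(t) = 3K_1e^(-4t)sin(t) + 2K_1e^(-4t)cos(t) + 2K_2e^(-4t)sin(t) - 3K_2e^(-4t)cos(t), x_2(t) = K_1e^(-4t)sin(t) + K_1e^(-4t)cos(t) + K_2e^(-4t)sin(t) - K_2e^(-4t)cos(t)

Coefficient matrix A = [[-9, 13], [-2, 1]].
Characteristic polynomial det(A - λI) = λ^2 + 8λ + 17 = 0.
Eigenvalues λ = -4 ± i (complex conjugate pair).
For λ=-4+i: an eigenvector is (2,1) - i(3,1) = (2 - 3i, 1 - i).
A real fundamental pair from Re and Im of e^((-4+i)t)v: X_1 = e^(-4t)(cos(t)·(2,1) + sin(t)·(3,1)), X_2 = e^(-4t)(sin(t)·(2,1) - cos(t)·(3,1)).
General solution: K_1X_1 + K_2X_2.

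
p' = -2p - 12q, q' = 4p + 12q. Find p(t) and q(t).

p(t) = 3C_1e^(6t) - 2C_2e^(4t), q(t) = -2C_1e^(6t) + C_2e^(4t)

Coefficient matrix A = [[-2, -12], [4, 12]].
Characteristic polynomial det(A - λI) = λ^2 - 10λ + 24 = 0.
Eigenvalues λ = 6, 4.
For λ=6: (A-λI) row 1 is [-8, -12], so an eigenvector is (3, -2).
For λ=4: (A-λI) row 1 is [-6, -12], so an eigenvector is (-2, 1).
General solution: C_1e^(6t)(3,-2) + C_2e^(4t)(-2,1).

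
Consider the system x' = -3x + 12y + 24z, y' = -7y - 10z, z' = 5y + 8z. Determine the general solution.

x(t) = K_1e^(-3t) - 2K_2e^(3t), y(t) = K_2e^(3t) + 2K_3e^(-2t), z(t) = -K_2e^(3t) - K_3e^(-2t)

Coefficient matrix A = [[-3, 12, 24], [0, -7, -10], [0, 5, 8]].
det(A - λI) = 0 gives eigenvalues λ = -3, 3, -2.
For λ=-3: eigenvector (1,0,0).
For λ=3: eigenvector (-2,1,-1).
For λ=-2: eigenvector (0,2,-1).
General solution: K_1e^(-3t)(1,0,0) + K_2e^(3t)(-2,1,-1) + K_3e^(-2t)(0,2,-1).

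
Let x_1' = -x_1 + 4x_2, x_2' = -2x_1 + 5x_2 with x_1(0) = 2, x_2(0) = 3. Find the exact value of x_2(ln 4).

A = [[-1,4],[-2,5]]; eigenvalues λ = 1, 3.
Eigenvectors: (2,1) for λ=1, (-1,-1) for λ=3.
From the initial condition, c_1 = -1, c_2 = -4.
x_2(ln 4) = (-1)(4^1)(1) + (-4)(4^3)(-1) = 252.

252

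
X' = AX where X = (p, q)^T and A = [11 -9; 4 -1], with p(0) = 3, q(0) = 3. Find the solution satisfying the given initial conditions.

p(t) = -9te^(5t) + 3e^(5t), q(t) = -6te^(5t) + 3e^(5t)

Coefficient matrix A = [[11, -9], [4, -1]].
Characteristic polynomial det(A - λI) = λ^2 - 10λ + 25 = 0.
Single eigenvalue λ = 5 with algebraic multiplicity 2.
Eigenvector v = (-3,-2); generalized eigenvector w with (A-λI)w=v is (1,1).
General solution: e^(5t)[C_1·v + C_2·(t·v + w)].
Applying p(0)=3, q(0)=3 gives C_1=0, C_2=3.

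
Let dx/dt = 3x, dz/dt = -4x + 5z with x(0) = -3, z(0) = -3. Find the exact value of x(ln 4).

-192

A = [[3,0],[-4,5]]; eigenvalues λ = 3, 5.
Eigenvectors: (1,2) for λ=3, (0,-1) for λ=5.
From the initial condition, c_1 = -3, c_2 = -3.
x(ln 4) = (-3)(4^3)(1) + (-3)(4^5)(0) = -192.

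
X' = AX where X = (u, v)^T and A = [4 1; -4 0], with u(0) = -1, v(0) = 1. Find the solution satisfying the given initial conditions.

Coefficient matrix A = [[4, 1], [-4, 0]].
Characteristic polynomial det(A - λI) = λ^2 - 4λ + 4 = 0.
Single eigenvalue λ = 2 with algebraic multiplicity 2.
Eigenvector v = (-1,2); generalized eigenvector w with (A-λI)w=v is (-1,1).
General solution: e^(2t)[C_1·v + C_2·(t·v + w)].
Applying u(0)=-1, v(0)=1 gives C_1=0, C_2=1.

u(t) = -te^(2t) - e^(2t), v(t) = 2te^(2t) + e^(2t)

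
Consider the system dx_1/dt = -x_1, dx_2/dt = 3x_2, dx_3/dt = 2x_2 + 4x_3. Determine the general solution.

Coefficient matrix A = [[-1, 0, 0], [0, 3, 0], [0, 2, 4]].
det(A - λI) = 0 gives eigenvalues λ = 3, -1, 4.
For λ=3: eigenvector (0,1,-2).
For λ=-1: eigenvector (1,0,0).
For λ=4: eigenvector (0,0,1).
General solution: c_1e^(3t)(0,1,-2) + c_2e^(-t)(1,0,0) + c_3e^(4t)(0,0,1).

x_1(t) = c_2e^(-t), x_2(t) = c_1e^(3t), x_3(t) = -2c_1e^(3t) + c_3e^(4t)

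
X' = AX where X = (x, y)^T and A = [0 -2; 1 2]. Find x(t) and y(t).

x(t) = -c_1e^(t)sin(t) + c_1e^(t)cos(t) + c_2e^(t)sin(t) + c_2e^(t)cos(t), y(t) = c_1e^(t)sin(t) - c_2e^(t)cos(t)

Coefficient matrix A = [[0, -2], [1, 2]].
Characteristic polynomial det(A - λI) = λ^2 - 2λ + 2 = 0.
Eigenvalues λ = 1 ± i (complex conjugate pair).
For λ=1+i: an eigenvector is (1,0) - i(-1,1) = (1 + i, 0 - i).
A real fundamental pair from Re and Im of e^((1+i)t)v: X_1 = e^(t)(cos(t)·(1,0) + sin(t)·(-1,1)), X_2 = e^(t)(sin(t)·(1,0) - cos(t)·(-1,1)).
General solution: c_1X_1 + c_2X_2.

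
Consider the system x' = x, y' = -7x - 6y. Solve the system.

Coefficient matrix A = [[1, 0], [-7, -6]].
Characteristic polynomial det(A - λI) = λ^2 + 5λ - 6 = 0.
Eigenvalues λ = -6, 1.
For λ=-6: (A-λI) row 1 is [7, 0], so an eigenvector is (0, -1).
For λ=1: (A-λI) row 2 is [-7, -7], so an eigenvector is (-1, 1).
General solution: c_1e^(-6t)(0,-1) + c_2e^(t)(-1,1).

x(t) = -c_2e^(t), y(t) = -c_1e^(-6t) + c_2e^(t)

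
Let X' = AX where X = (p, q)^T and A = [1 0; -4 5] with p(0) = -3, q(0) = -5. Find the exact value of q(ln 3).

-495

A = [[1,0],[-4,5]]; eigenvalues λ = 5, 1.
Eigenvectors: (0,-1) for λ=5, (1,1) for λ=1.
From the initial condition, c_1 = 2, c_2 = -3.
q(ln 3) = (2)(3^5)(-1) + (-3)(3^1)(1) = -495.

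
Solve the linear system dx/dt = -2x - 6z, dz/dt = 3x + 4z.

x(t) = K_1e^(t)sin(3t) - K_1e^(t)cos(3t) - K_2e^(t)sin(3t) - K_2e^(t)cos(3t), z(t) = -K_1e^(t)sin(3t) + K_2e^(t)cos(3t)

Coefficient matrix A = [[-2, -6], [3, 4]].
Characteristic polynomial det(A - λI) = λ^2 - 2λ + 10 = 0.
Eigenvalues λ = 1 ± 3i (complex conjugate pair).
For λ=1+3i: an eigenvector is (-1,0) - i(1,-1) = (-1 - i, 0 + i).
A real fundamental pair from Re and Im of e^((1+3i)t)v: X_1 = e^(t)(cos(3t)·(-1,0) + sin(3t)·(1,-1)), X_2 = e^(t)(sin(3t)·(-1,0) - cos(3t)·(1,-1)).
General solution: K_1X_1 + K_2X_2.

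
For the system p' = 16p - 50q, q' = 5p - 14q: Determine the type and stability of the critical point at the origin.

A = [[16,-50],[5,-14]]; det(A-λI) = λ^2 - 2λ + 26.
λ = 1 ± 5i: positive real part.

unstable spiral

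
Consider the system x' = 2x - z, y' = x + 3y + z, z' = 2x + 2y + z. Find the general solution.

Coefficient matrix A = [[2, 0, -1], [1, 3, 1], [2, 2, 1]].
det(A - λI) = 0 gives eigenvalues λ = 3, 1, 2.
For λ=3: eigenvector (-1,2,1).
For λ=1: eigenvector (-1,1,-1).
For λ=2: eigenvector (-1,1,0).
General solution: c_1e^(3t)(-1,2,1) + c_2e^(t)(-1,1,-1) + c_3e^(2t)(-1,1,0).

x(t) = -c_1e^(3t) - c_2e^(t) - c_3e^(2t), y(t) = 2c_1e^(3t) + c_2e^(t) + c_3e^(2t), z(t) = c_1e^(3t) - c_2e^(t)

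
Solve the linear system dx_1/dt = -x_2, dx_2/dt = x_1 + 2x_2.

x_1(t) = -c_1e^(t) - c_2te^(t) - 2c_2e^(t), x_2(t) = c_1e^(t) + c_2te^(t) + 3c_2e^(t)

Coefficient matrix A = [[0, -1], [1, 2]].
Characteristic polynomial det(A - λI) = λ^2 - 2λ + 1 = 0.
Single eigenvalue λ = 1 with algebraic multiplicity 2.
Eigenvector v = (-1,1); generalized eigenvector w with (A-λI)w=v is (-2,3).
General solution: e^(t)[c_1·v + c_2·(t·v + w)].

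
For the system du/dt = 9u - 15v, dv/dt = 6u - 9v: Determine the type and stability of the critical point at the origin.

A = [[9,-15],[6,-9]]; det(A-λI) = λ^2 + 9.
λ = 0 ± 3i: zero real part.

center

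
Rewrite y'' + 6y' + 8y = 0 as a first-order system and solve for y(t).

Let x_1 = y, x_2 = y'. Then x_1' = x_2 and x_2' = -8x_1 - 6x_2.
A = [[0,1],[-8,-6]]; det(A-λI) = λ^2 + 6λ + 8.
Eigenvalues λ = -4, -2 with eigenvectors (1,-4), (1,-2).

y(t) = c_1e^(-4t) + c_2e^(-2t)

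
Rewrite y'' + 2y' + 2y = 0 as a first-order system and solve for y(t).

Let x_1 = y, x_2 = y'. Then x_1' = x_2 and x_2' = -2x_1 - 2x_2.
A = [[0,1],[-2,-2]]; det(A-λI) = λ^2 + 2λ + 2.
Eigenvalues λ = -1 ± i.

y(t) = c_1e^(-t)cos(t) + c_2e^(-t)sin(t)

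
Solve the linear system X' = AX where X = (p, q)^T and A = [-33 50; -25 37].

Coefficient matrix A = [[-33, 50], [-25, 37]].
Characteristic polynomial det(A - λI) = λ^2 - 4λ + 29 = 0.
Eigenvalues λ = 2 ± 5i (complex conjugate pair).
For λ=2+5i: an eigenvector is (-1,-1) - i(-3,-2) = (-1 + 3i, -1 + 2i).
A real fundamental pair from Re and Im of e^((2+5i)t)v: X_1 = e^(2t)(cos(5t)·(-1,-1) + sin(5t)·(-3,-2)), X_2 = e^(2t)(sin(5t)·(-1,-1) - cos(5t)·(-3,-2)).
General solution: K_1X_1 + K_2X_2.

p(t) = -3K_1e^(2t)sin(5t) - K_1e^(2t)cos(5t) - K_2e^(2t)sin(5t) + 3K_2e^(2t)cos(5t), q(t) = -2K_1e^(2t)sin(5t) - K_1e^(2t)cos(5t) - K_2e^(2t)sin(5t) + 2K_2e^(2t)cos(5t)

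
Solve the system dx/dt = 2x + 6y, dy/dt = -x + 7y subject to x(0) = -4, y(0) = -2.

x(t) = -4e^(5t), y(t) = -2e^(5t)

Coefficient matrix A = [[2, 6], [-1, 7]].
Characteristic polynomial det(A - λI) = λ^2 - 9λ + 20 = 0.
Eigenvalues λ = 5, 4.
For λ=5: (A-λI) row 1 is [-3, 6], so an eigenvector is (2, 1).
For λ=4: (A-λI) row 1 is [-2, 6], so an eigenvector is (3, 1).
General solution: c_1e^(5t)(2,1) + c_2e^(4t)(3,1).
Applying x(0)=-4, y(0)=-2 gives c_1=-2, c_2=0.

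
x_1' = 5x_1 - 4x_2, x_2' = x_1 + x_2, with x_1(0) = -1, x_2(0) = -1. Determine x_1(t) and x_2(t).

Coefficient matrix A = [[5, -4], [1, 1]].
Characteristic polynomial det(A - λI) = λ^2 - 6λ + 9 = 0.
Single eigenvalue λ = 3 with algebraic multiplicity 2.
Eigenvector v = (2,1); generalized eigenvector w with (A-λI)w=v is (-1,-1).
General solution: e^(3t)[C_1·v + C_2·(t·v + w)].
Applying x_1(0)=-1, x_2(0)=-1 gives C_1=0, C_2=1.

x_1(t) = 2te^(3t) - e^(3t), x_2(t) = te^(3t) - e^(3t)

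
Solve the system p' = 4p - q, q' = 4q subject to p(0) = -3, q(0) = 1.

p(t) = -te^(4t) - 3e^(4t), q(t) = e^(4t)

Coefficient matrix A = [[4, -1], [0, 4]].
Characteristic polynomial det(A - λI) = λ^2 - 8λ + 16 = 0.
Single eigenvalue λ = 4 with algebraic multiplicity 2.
Eigenvector v = (1,0); generalized eigenvector w with (A-λI)w=v is (1,-1).
General solution: e^(4t)[C_1·v + C_2·(t·v + w)].
Applying p(0)=-3, q(0)=1 gives C_1=-2, C_2=-1.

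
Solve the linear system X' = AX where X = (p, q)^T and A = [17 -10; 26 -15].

Coefficient matrix A = [[17, -10], [26, -15]].
Characteristic polynomial det(A - λI) = λ^2 - 2λ + 5 = 0.
Eigenvalues λ = 1 ± 2i (complex conjugate pair).
For λ=1+2i: an eigenvector is (2,3) - i(1,2) = (2 - i, 3 - 2i).
A real fundamental pair from Re and Im of e^((1+2i)t)v: X_1 = e^(t)(cos(2t)·(2,3) + sin(2t)·(1,2)), X_2 = e^(t)(sin(2t)·(2,3) - cos(2t)·(1,2)).
General solution: K_1X_1 + K_2X_2.

p(t) = K_1e^(t)sin(2t) + 2K_1e^(t)cos(2t) + 2K_2e^(t)sin(2t) - K_2e^(t)cos(2t), q(t) = 2K_1e^(t)sin(2t) + 3K_1e^(t)cos(2t) + 3K_2e^(t)sin(2t) - 2K_2e^(t)cos(2t)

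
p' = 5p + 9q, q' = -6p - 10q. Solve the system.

p(t) = 3C_1e^(-t) + C_2e^(-4t), q(t) = -2C_1e^(-t) - C_2e^(-4t)

Coefficient matrix A = [[5, 9], [-6, -10]].
Characteristic polynomial det(A - λI) = λ^2 + 5λ + 4 = 0.
Eigenvalues λ = -1, -4.
For λ=-1: (A-λI) row 1 is [6, 9], so an eigenvector is (3, -2).
For λ=-4: (A-λI) row 1 is [9, 9], so an eigenvector is (1, -1).
General solution: C_1e^(-t)(3,-2) + C_2e^(-4t)(1,-1).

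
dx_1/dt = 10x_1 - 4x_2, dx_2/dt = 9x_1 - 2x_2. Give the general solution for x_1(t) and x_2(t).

Coefficient matrix A = [[10, -4], [9, -2]].
Characteristic polynomial det(A - λI) = λ^2 - 8λ + 16 = 0.
Single eigenvalue λ = 4 with algebraic multiplicity 2.
Eigenvector v = (2,3); generalized eigenvector w with (A-λI)w=v is (1,1).
General solution: e^(4t)[K_1·v + K_2·(t·v + w)].

x_1(t) = 2K_1e^(4t) + 2K_2te^(4t) + K_2e^(4t), x_2(t) = 3K_1e^(4t) + 3K_2te^(4t) + K_2e^(4t)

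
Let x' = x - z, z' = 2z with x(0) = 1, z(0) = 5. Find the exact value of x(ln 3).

A = [[1,-1],[0,2]]; eigenvalues λ = 1, 2.
Eigenvectors: (-1,0) for λ=1, (1,-1) for λ=2.
From the initial condition, c_1 = -6, c_2 = -5.
x(ln 3) = (-6)(3^1)(-1) + (-5)(3^2)(1) = -27.

-27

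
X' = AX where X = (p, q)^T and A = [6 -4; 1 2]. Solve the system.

Coefficient matrix A = [[6, -4], [1, 2]].
Characteristic polynomial det(A - λI) = λ^2 - 8λ + 16 = 0.
Single eigenvalue λ = 4 with algebraic multiplicity 2.
Eigenvector v = (2,1); generalized eigenvector w with (A-λI)w=v is (-1,-1).
General solution: e^(4t)[c_1·v + c_2·(t·v + w)].

p(t) = 2c_1e^(4t) + 2c_2te^(4t) - c_2e^(4t), q(t) = c_1e^(4t) + c_2te^(4t) - c_2e^(4t)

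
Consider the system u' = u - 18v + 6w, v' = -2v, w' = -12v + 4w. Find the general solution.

Coefficient matrix A = [[1, -18, 6], [0, -2, 0], [0, -12, 4]].
det(A - λI) = 0 gives eigenvalues λ = 4, -2, 1.
For λ=4: eigenvector (-2,0,-1).
For λ=-2: eigenvector (2,1,2).
For λ=1: eigenvector (-1,0,0).
General solution: C_1e^(4t)(-2,0,-1) + C_2e^(-2t)(2,1,2) + C_3e^(t)(-1,0,0).

u(t) = -2C_1e^(4t) + 2C_2e^(-2t) - C_3e^(t), v(t) = C_2e^(-2t), w(t) = -C_1e^(4t) + 2C_2e^(-2t)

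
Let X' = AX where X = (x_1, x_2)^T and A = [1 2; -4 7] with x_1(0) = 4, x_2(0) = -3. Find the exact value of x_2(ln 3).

-3105

A = [[1,2],[-4,7]]; eigenvalues λ = 5, 3.
Eigenvectors: (1,2) for λ=5, (1,1) for λ=3.
From the initial condition, c_1 = -7, c_2 = 11.
x_2(ln 3) = (-7)(3^5)(2) + (11)(3^3)(1) = -3105.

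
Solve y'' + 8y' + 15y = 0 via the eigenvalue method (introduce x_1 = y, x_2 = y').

Let x_1 = y, x_2 = y'. Then x_1' = x_2 and x_2' = -15x_1 - 8x_2.
A = [[0,1],[-15,-8]]; det(A-λI) = λ^2 + 8λ + 15.
Eigenvalues λ = -5, -3 with eigenvectors (1,-5), (1,-3).

y(t) = C_1e^(-5t) + C_2e^(-3t)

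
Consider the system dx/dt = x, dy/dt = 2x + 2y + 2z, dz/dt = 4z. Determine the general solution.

x(t) = c_1e^(t), y(t) = -2c_1e^(t) + c_2e^(4t) + c_3e^(2t), z(t) = c_2e^(4t)

Coefficient matrix A = [[1, 0, 0], [2, 2, 2], [0, 0, 4]].
det(A - λI) = 0 gives eigenvalues λ = 1, 4, 2.
For λ=1: eigenvector (1,-2,0).
For λ=4: eigenvector (0,1,1).
For λ=2: eigenvector (0,1,0).
General solution: c_1e^(t)(1,-2,0) + c_2e^(4t)(0,1,1) + c_3e^(2t)(0,1,0).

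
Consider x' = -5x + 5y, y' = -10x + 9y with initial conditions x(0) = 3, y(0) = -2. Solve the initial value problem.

Coefficient matrix A = [[-5, 5], [-10, 9]].
Characteristic polynomial det(A - λI) = λ^2 - 4λ + 5 = 0.
Eigenvalues λ = 2 ± i (complex conjugate pair).
For λ=2+i: an eigenvector is (2,3) - i(1,1) = (2 - i, 3 - i).
A real fundamental pair from Re and Im of e^((2+i)t)v: X_1 = e^(2t)(cos(t)·(2,3) + sin(t)·(1,1)), X_2 = e^(2t)(sin(t)·(2,3) - cos(t)·(1,1)).
General solution: c_1X_1 + c_2X_2.
Applying x(0)=3, y(0)=-2 gives c_1=-5, c_2=-13.

x(t) = -31e^(2t)sin(t) + 3e^(2t)cos(t), y(t) = -44e^(2t)sin(t) - 2e^(2t)cos(t)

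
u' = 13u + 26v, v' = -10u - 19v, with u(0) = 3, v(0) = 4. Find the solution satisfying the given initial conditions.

Coefficient matrix A = [[13, 26], [-10, -19]].
Characteristic polynomial det(A - λI) = λ^2 + 6λ + 13 = 0.
Eigenvalues λ = -3 ± 2i (complex conjugate pair).
For λ=-3+2i: an eigenvector is (3,-2) - i(-2,1) = (3 + 2i, -2 - i).
A real fundamental pair from Re and Im of e^((-3+2i)t)v: X_1 = e^(-3t)(cos(2t)·(3,-2) + sin(2t)·(-2,1)), X_2 = e^(-3t)(sin(2t)·(3,-2) - cos(2t)·(-2,1)).
General solution: K_1X_1 + K_2X_2.
Applying u(0)=3, v(0)=4 gives K_1=-11, K_2=18.

u(t) = 76e^(-3t)sin(2t) + 3e^(-3t)cos(2t), v(t) = -47e^(-3t)sin(2t) + 4e^(-3t)cos(2t)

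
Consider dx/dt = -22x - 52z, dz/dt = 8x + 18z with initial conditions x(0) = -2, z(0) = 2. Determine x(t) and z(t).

Coefficient matrix A = [[-22, -52], [8, 18]].
Characteristic polynomial det(A - λI) = λ^2 + 4λ + 20 = 0.
Eigenvalues λ = -2 ± 4i (complex conjugate pair).
For λ=-2+4i: an eigenvector is (-3,1) - i(2,-1) = (-3 - 2i, 1 + i).
A real fundamental pair from Re and Im of e^((-2+4i)t)v: X_1 = e^(-2t)(cos(4t)·(-3,1) + sin(4t)·(2,-1)), X_2 = e^(-2t)(sin(4t)·(-3,1) - cos(4t)·(2,-1)).
General solution: C_1X_1 + C_2X_2.
Applying x(0)=-2, z(0)=2 gives C_1=-2, C_2=4.

x(t) = -16e^(-2t)sin(4t) - 2e^(-2t)cos(4t), z(t) = 6e^(-2t)sin(4t) + 2e^(-2t)cos(4t)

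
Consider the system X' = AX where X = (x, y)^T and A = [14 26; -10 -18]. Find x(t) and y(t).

Coefficient matrix A = [[14, 26], [-10, -18]].
Characteristic polynomial det(A - λI) = λ^2 + 4λ + 8 = 0.
Eigenvalues λ = -2 ± 2i (complex conjugate pair).
For λ=-2+2i: an eigenvector is (3,-2) - i(-2,1) = (3 + 2i, -2 - i).
A real fundamental pair from Re and Im of e^((-2+2i)t)v: X_1 = e^(-2t)(cos(2t)·(3,-2) + sin(2t)·(-2,1)), X_2 = e^(-2t)(sin(2t)·(3,-2) - cos(2t)·(-2,1)).
General solution: c_1X_1 + c_2X_2.

x(t) = -2c_1e^(-2t)sin(2t) + 3c_1e^(-2t)cos(2t) + 3c_2e^(-2t)sin(2t) + 2c_2e^(-2t)cos(2t), y(t) = c_1e^(-2t)sin(2t) - 2c_1e^(-2t)cos(2t) - 2c_2e^(-2t)sin(2t) - c_2e^(-2t)cos(2t)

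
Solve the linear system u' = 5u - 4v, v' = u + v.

u(t) = -2c_1e^(3t) - 2c_2te^(3t) - 3c_2e^(3t), v(t) = -c_1e^(3t) - c_2te^(3t) - c_2e^(3t)

Coefficient matrix A = [[5, -4], [1, 1]].
Characteristic polynomial det(A - λI) = λ^2 - 6λ + 9 = 0.
Single eigenvalue λ = 3 with algebraic multiplicity 2.
Eigenvector v = (-2,-1); generalized eigenvector w with (A-λI)w=v is (-3,-1).
General solution: e^(3t)[c_1·v + c_2·(t·v + w)].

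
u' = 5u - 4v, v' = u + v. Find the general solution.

Coefficient matrix A = [[5, -4], [1, 1]].
Characteristic polynomial det(A - λI) = λ^2 - 6λ + 9 = 0.
Single eigenvalue λ = 3 with algebraic multiplicity 2.
Eigenvector v = (-2,-1); generalized eigenvector w with (A-λI)w=v is (-3,-1).
General solution: e^(3t)[C_1·v + C_2·(t·v + w)].

u(t) = -2C_1e^(3t) - 2C_2te^(3t) - 3C_2e^(3t), v(t) = -C_1e^(3t) - C_2te^(3t) - C_2e^(3t)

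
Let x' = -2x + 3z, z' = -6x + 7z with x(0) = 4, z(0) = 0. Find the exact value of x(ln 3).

A = [[-2,3],[-6,7]]; eigenvalues λ = 1, 4.
Eigenvectors: (1,1) for λ=1, (-1,-2) for λ=4.
From the initial condition, c_1 = 8, c_2 = 4.
x(ln 3) = (8)(3^1)(1) + (4)(3^4)(-1) = -300.

-300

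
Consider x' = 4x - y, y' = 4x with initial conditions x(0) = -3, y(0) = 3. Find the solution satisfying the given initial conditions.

Coefficient matrix A = [[4, -1], [4, 0]].
Characteristic polynomial det(A - λI) = λ^2 - 4λ + 4 = 0.
Single eigenvalue λ = 2 with algebraic multiplicity 2.
Eigenvector v = (-1,-2); generalized eigenvector w with (A-λI)w=v is (-1,-1).
General solution: e^(2t)[c_1·v + c_2·(t·v + w)].
Applying x(0)=-3, y(0)=3 gives c_1=-6, c_2=9.

x(t) = -9te^(2t) - 3e^(2t), y(t) = -18te^(2t) + 3e^(2t)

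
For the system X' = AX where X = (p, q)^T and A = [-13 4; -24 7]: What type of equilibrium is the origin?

stable node

A = [[-13,4],[-24,7]]; det(A-λI) = λ^2 + 6λ + 5.
λ = -5, -1: both negative.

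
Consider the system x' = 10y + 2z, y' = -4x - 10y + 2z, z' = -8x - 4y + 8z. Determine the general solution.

Coefficient matrix A = [[0, 10, 2], [-4, -10, 2], [-8, -4, 8]].
det(A - λI) = 0 gives eigenvalues λ = 4, -4, -2.
For λ=4: eigenvector (1,0,2).
For λ=-4: eigenvector (-2,1,-1).
For λ=-2: eigenvector (3,-1,2).
General solution: c_1e^(4t)(1,0,2) + c_2e^(-4t)(-2,1,-1) + c_3e^(-2t)(3,-1,2).

x(t) = c_1e^(4t) - 2c_2e^(-4t) + 3c_3e^(-2t), y(t) = c_2e^(-4t) - c_3e^(-2t), z(t) = 2c_1e^(4t) - c_2e^(-4t) + 2c_3e^(-2t)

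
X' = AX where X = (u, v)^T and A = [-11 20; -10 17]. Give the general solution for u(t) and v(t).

u(t) = -c_1e^(3t)sin(2t) + 3c_1e^(3t)cos(2t) + 3c_2e^(3t)sin(2t) + c_2e^(3t)cos(2t), v(t) = -c_1e^(3t)sin(2t) + 2c_1e^(3t)cos(2t) + 2c_2e^(3t)sin(2t) + c_2e^(3t)cos(2t)

Coefficient matrix A = [[-11, 20], [-10, 17]].
Characteristic polynomial det(A - λI) = λ^2 - 6λ + 13 = 0.
Eigenvalues λ = 3 ± 2i (complex conjugate pair).
For λ=3+2i: an eigenvector is (3,2) - i(-1,-1) = (3 + i, 2 + i).
A real fundamental pair from Re and Im of e^((3+2i)t)v: X_1 = e^(3t)(cos(2t)·(3,2) + sin(2t)·(-1,-1)), X_2 = e^(3t)(sin(2t)·(3,2) - cos(2t)·(-1,-1)).
General solution: c_1X_1 + c_2X_2.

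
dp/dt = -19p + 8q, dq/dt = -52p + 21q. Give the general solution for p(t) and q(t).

Coefficient matrix A = [[-19, 8], [-52, 21]].
Characteristic polynomial det(A - λI) = λ^2 - 2λ + 17 = 0.
Eigenvalues λ = 1 ± 4i (complex conjugate pair).
For λ=1+4i: an eigenvector is (-1,-2) - i(1,3) = (-1 - i, -2 - 3i).
A real fundamental pair from Re and Im of e^((1+4i)t)v: X_1 = e^(t)(cos(4t)·(-1,-2) + sin(4t)·(1,3)), X_2 = e^(t)(sin(4t)·(-1,-2) - cos(4t)·(1,3)).
General solution: C_1X_1 + C_2X_2.

p(t) = C_1e^(t)sin(4t) - C_1e^(t)cos(4t) - C_2e^(t)sin(4t) - C_2e^(t)cos(4t), q(t) = 3C_1e^(t)sin(4t) - 2C_1e^(t)cos(4t) - 2C_2e^(t)sin(4t) - 3C_2e^(t)cos(4t)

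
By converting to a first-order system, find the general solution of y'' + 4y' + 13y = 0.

y(t) = c_1e^(-2t)cos(3t) + c_2e^(-2t)sin(3t)

Let x_1 = y, x_2 = y'. Then x_1' = x_2 and x_2' = -13x_1 - 4x_2.
A = [[0,1],[-13,-4]]; det(A-λI) = λ^2 + 4λ + 13.
Eigenvalues λ = -2 ± 3i.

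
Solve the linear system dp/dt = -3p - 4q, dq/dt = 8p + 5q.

p(t) = c_1e^(t)sin(4t) - c_2e^(t)cos(4t), q(t) = -c_1e^(t)sin(4t) - c_1e^(t)cos(4t) - c_2e^(t)sin(4t) + c_2e^(t)cos(4t)

Coefficient matrix A = [[-3, -4], [8, 5]].
Characteristic polynomial det(A - λI) = λ^2 - 2λ + 17 = 0.
Eigenvalues λ = 1 ± 4i (complex conjugate pair).
For λ=1+4i: an eigenvector is (0,-1) - i(1,-1) = (0 - i, -1 + i).
A real fundamental pair from Re and Im of e^((1+4i)t)v: X_1 = e^(t)(cos(4t)·(0,-1) + sin(4t)·(1,-1)), X_2 = e^(t)(sin(4t)·(0,-1) - cos(4t)·(1,-1)).
General solution: c_1X_1 + c_2X_2.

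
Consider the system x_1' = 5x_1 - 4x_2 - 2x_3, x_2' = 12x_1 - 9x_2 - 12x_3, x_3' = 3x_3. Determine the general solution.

x_1(t) = C_1e^(-3t) + C_2e^(3t) - 2C_3e^(-t), x_2(t) = 2C_1e^(-3t) - 3C_3e^(-t), x_3(t) = C_2e^(3t)

Coefficient matrix A = [[5, -4, -2], [12, -9, -12], [0, 0, 3]].
det(A - λI) = 0 gives eigenvalues λ = -3, 3, -1.
For λ=-3: eigenvector (1,2,0).
For λ=3: eigenvector (1,0,1).
For λ=-1: eigenvector (-2,-3,0).
General solution: C_1e^(-3t)(1,2,0) + C_2e^(3t)(1,0,1) + C_3e^(-t)(-2,-3,0).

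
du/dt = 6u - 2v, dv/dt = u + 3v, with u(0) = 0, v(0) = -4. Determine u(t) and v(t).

Coefficient matrix A = [[6, -2], [1, 3]].
Characteristic polynomial det(A - λI) = λ^2 - 9λ + 20 = 0.
Eigenvalues λ = 5, 4.
For λ=5: (A-λI) row 1 is [1, -2], so an eigenvector is (2, 1).
For λ=4: (A-λI) row 1 is [2, -2], so an eigenvector is (-1, -1).
General solution: K_1e^(5t)(2,1) + K_2e^(4t)(-1,-1).
Applying u(0)=0, v(0)=-4 gives K_1=4, K_2=8.

u(t) = 8e^(5t) - 8e^(4t), v(t) = 4e^(5t) - 8e^(4t)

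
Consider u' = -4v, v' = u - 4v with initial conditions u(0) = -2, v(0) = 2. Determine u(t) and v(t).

Coefficient matrix A = [[0, -4], [1, -4]].
Characteristic polynomial det(A - λI) = λ^2 + 4λ + 4 = 0.
Single eigenvalue λ = -2 with algebraic multiplicity 2.
Eigenvector v = (-2,-1); generalized eigenvector w with (A-λI)w=v is (-1,0).
General solution: e^(-2t)[c_1·v + c_2·(t·v + w)].
Applying u(0)=-2, v(0)=2 gives c_1=-2, c_2=6.

u(t) = -12te^(-2t) - 2e^(-2t), v(t) = -6te^(-2t) + 2e^(-2t)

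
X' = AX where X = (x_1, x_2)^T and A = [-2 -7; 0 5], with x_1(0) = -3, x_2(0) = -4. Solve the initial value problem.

x_1(t) = 4e^(5t) - 7e^(-2t), x_2(t) = -4e^(5t)

Coefficient matrix A = [[-2, -7], [0, 5]].
Characteristic polynomial det(A - λI) = λ^2 - 3λ - 10 = 0.
Eigenvalues λ = 5, -2.
For λ=5: (A-λI) row 1 is [-7, -7], so an eigenvector is (-1, 1).
For λ=-2: (A-λI) row 1 is [0, -7], so an eigenvector is (-1, 0).
General solution: K_1e^(5t)(-1,1) + K_2e^(-2t)(-1,0).
Applying x_1(0)=-3, x_2(0)=-4 gives K_1=-4, K_2=7.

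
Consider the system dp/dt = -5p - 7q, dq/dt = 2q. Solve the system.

Coefficient matrix A = [[-5, -7], [0, 2]].
Characteristic polynomial det(A - λI) = λ^2 + 3λ - 10 = 0.
Eigenvalues λ = 2, -5.
For λ=2: (A-λI) row 1 is [-7, -7], so an eigenvector is (1, -1).
For λ=-5: (A-λI) row 1 is [0, -7], so an eigenvector is (-1, 0).
General solution: C_1e^(2t)(1,-1) + C_2e^(-5t)(-1,0).

p(t) = C_1e^(2t) - C_2e^(-5t), q(t) = -C_1e^(2t)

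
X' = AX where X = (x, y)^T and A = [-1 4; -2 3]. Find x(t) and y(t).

x(t) = -c_1e^(t)sin(2t) + c_1e^(t)cos(2t) + c_2e^(t)sin(2t) + c_2e^(t)cos(2t), y(t) = -c_1e^(t)sin(2t) + c_2e^(t)cos(2t)

Coefficient matrix A = [[-1, 4], [-2, 3]].
Characteristic polynomial det(A - λI) = λ^2 - 2λ + 5 = 0.
Eigenvalues λ = 1 ± 2i (complex conjugate pair).
For λ=1+2i: an eigenvector is (1,0) - i(-1,-1) = (1 + i, 0 + i).
A real fundamental pair from Re and Im of e^((1+2i)t)v: X_1 = e^(t)(cos(2t)·(1,0) + sin(2t)·(-1,-1)), X_2 = e^(t)(sin(2t)·(1,0) - cos(2t)·(-1,-1)).
General solution: c_1X_1 + c_2X_2.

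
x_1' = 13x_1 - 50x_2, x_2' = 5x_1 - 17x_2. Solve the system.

Coefficient matrix A = [[13, -50], [5, -17]].
Characteristic polynomial det(A - λI) = λ^2 + 4λ + 29 = 0.
Eigenvalues λ = -2 ± 5i (complex conjugate pair).
For λ=-2+5i: an eigenvector is (3,1) - i(-1,0) = (3 + i, 1).
A real fundamental pair from Re and Im of e^((-2+5i)t)v: X_1 = e^(-2t)(cos(5t)·(3,1) + sin(5t)·(-1,0)), X_2 = e^(-2t)(sin(5t)·(3,1) - cos(5t)·(-1,0)).
General solution: C_1X_1 + C_2X_2.

x_1(t) = -C_1e^(-2t)sin(5t) + 3C_1e^(-2t)cos(5t) + 3C_2e^(-2t)sin(5t) + C_2e^(-2t)cos(5t), x_2(t) = C_1e^(-2t)cos(5t) + C_2e^(-2t)sin(5t)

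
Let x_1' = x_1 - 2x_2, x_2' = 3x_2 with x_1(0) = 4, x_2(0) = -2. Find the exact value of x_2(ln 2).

-16

A = [[1,-2],[0,3]]; eigenvalues λ = 3, 1.
Eigenvectors: (-1,1) for λ=3, (1,0) for λ=1.
From the initial condition, c_1 = -2, c_2 = 2.
x_2(ln 2) = (-2)(2^3)(1) + (2)(2^1)(0) = -16.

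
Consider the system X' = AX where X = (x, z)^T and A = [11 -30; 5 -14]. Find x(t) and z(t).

Coefficient matrix A = [[11, -30], [5, -14]].
Characteristic polynomial det(A - λI) = λ^2 + 3λ - 4 = 0.
Eigenvalues λ = -4, 1.
For λ=-4: (A-λI) row 1 is [15, -30], so an eigenvector is (2, 1).
For λ=1: (A-λI) row 1 is [10, -30], so an eigenvector is (-3, -1).
General solution: K_1e^(-4t)(2,1) + K_2e^(t)(-3,-1).

x(t) = 2K_1e^(-4t) - 3K_2e^(t), z(t) = K_1e^(-4t) - K_2e^(t)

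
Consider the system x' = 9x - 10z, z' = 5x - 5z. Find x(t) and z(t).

x(t) = -C_1e^(2t)sin(t) - 3C_1e^(2t)cos(t) - 3C_2e^(2t)sin(t) + C_2e^(2t)cos(t), z(t) = -C_1e^(2t)sin(t) - 2C_1e^(2t)cos(t) - 2C_2e^(2t)sin(t) + C_2e^(2t)cos(t)

Coefficient matrix A = [[9, -10], [5, -5]].
Characteristic polynomial det(A - λI) = λ^2 - 4λ + 5 = 0.
Eigenvalues λ = 2 ± i (complex conjugate pair).
For λ=2+i: an eigenvector is (-3,-2) - i(-1,-1) = (-3 + i, -2 + i).
A real fundamental pair from Re and Im of e^((2+i)t)v: X_1 = e^(2t)(cos(t)·(-3,-2) + sin(t)·(-1,-1)), X_2 = e^(2t)(sin(t)·(-3,-2) - cos(t)·(-1,-1)).
General solution: C_1X_1 + C_2X_2.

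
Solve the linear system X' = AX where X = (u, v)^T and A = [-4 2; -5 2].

Coefficient matrix A = [[-4, 2], [-5, 2]].
Characteristic polynomial det(A - λI) = λ^2 + 2λ + 2 = 0.
Eigenvalues λ = -1 ± i (complex conjugate pair).
For λ=-1+i: an eigenvector is (-1,-2) - i(-1,-1) = (-1 + i, -2 + i).
A real fundamental pair from Re and Im of e^((-1+i)t)v: X_1 = e^(-t)(cos(t)·(-1,-2) + sin(t)·(-1,-1)), X_2 = e^(-t)(sin(t)·(-1,-2) - cos(t)·(-1,-1)).
General solution: c_1X_1 + c_2X_2.

u(t) = -c_1e^(-t)sin(t) - c_1e^(-t)cos(t) - c_2e^(-t)sin(t) + c_2e^(-t)cos(t), v(t) = -c_1e^(-t)sin(t) - 2c_1e^(-t)cos(t) - 2c_2e^(-t)sin(t) + c_2e^(-t)cos(t)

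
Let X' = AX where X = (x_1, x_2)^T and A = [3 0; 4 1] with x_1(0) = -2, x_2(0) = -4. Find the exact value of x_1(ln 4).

-128

A = [[3,0],[4,1]]; eigenvalues λ = 1, 3.
Eigenvectors: (0,-1) for λ=1, (-1,-2) for λ=3.
From the initial condition, c_1 = 0, c_2 = 2.
x_1(ln 4) = (0)(4^1)(0) + (2)(4^3)(-1) = -128.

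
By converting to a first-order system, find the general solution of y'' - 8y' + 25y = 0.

Let x_1 = y, x_2 = y'. Then x_1' = x_2 and x_2' = -25x_1 + 8x_2.
A = [[0,1],[-25,8]]; det(A-λI) = λ^2 - 8λ + 25.
Eigenvalues λ = 4 ± 3i.

y(t) = C_1e^(4t)cos(3t) + C_2e^(4t)sin(3t)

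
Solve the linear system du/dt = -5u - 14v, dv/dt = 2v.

u(t) = -c_1e^(-5t) + 2c_2e^(2t), v(t) = -c_2e^(2t)

Coefficient matrix A = [[-5, -14], [0, 2]].
Characteristic polynomial det(A - λI) = λ^2 + 3λ - 10 = 0.
Eigenvalues λ = -5, 2.
For λ=-5: (A-λI) row 1 is [0, -14], so an eigenvector is (-1, 0).
For λ=2: (A-λI) row 1 is [-7, -14], so an eigenvector is (2, -1).
General solution: c_1e^(-5t)(-1,0) + c_2e^(2t)(2,-1).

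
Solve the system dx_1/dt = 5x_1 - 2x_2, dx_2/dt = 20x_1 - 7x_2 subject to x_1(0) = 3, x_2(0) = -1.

x_1(t) = 10e^(-t)sin(2t) + 3e^(-t)cos(2t), x_2(t) = 33e^(-t)sin(2t) - e^(-t)cos(2t)

Coefficient matrix A = [[5, -2], [20, -7]].
Characteristic polynomial det(A - λI) = λ^2 + 2λ + 5 = 0.
Eigenvalues λ = -1 ± 2i (complex conjugate pair).
For λ=-1+2i: an eigenvector is (-1,-3) - i(0,-1) = (-1, -3 + i).
A real fundamental pair from Re and Im of e^((-1+2i)t)v: X_1 = e^(-t)(cos(2t)·(-1,-3) + sin(2t)·(0,-1)), X_2 = e^(-t)(sin(2t)·(-1,-3) - cos(2t)·(0,-1)).
General solution: C_1X_1 + C_2X_2.
Applying x_1(0)=3, x_2(0)=-1 gives C_1=-3, C_2=-10.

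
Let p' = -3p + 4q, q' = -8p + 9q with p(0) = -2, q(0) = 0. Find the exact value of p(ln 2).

A = [[-3,4],[-8,9]]; eigenvalues λ = 1, 5.
Eigenvectors: (-1,-1) for λ=1, (1,2) for λ=5.
From the initial condition, c_1 = 4, c_2 = 2.
p(ln 2) = (4)(2^1)(-1) + (2)(2^5)(1) = 56.

56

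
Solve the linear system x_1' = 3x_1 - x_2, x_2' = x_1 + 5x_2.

Coefficient matrix A = [[3, -1], [1, 5]].
Characteristic polynomial det(A - λI) = λ^2 - 8λ + 16 = 0.
Single eigenvalue λ = 4 with algebraic multiplicity 2.
Eigenvector v = (1,-1); generalized eigenvector w with (A-λI)w=v is (-1,0).
General solution: e^(4t)[K_1·v + K_2·(t·v + w)].

x_1(t) = K_1e^(4t) + K_2te^(4t) - K_2e^(4t), x_2(t) = -K_1e^(4t) - K_2te^(4t)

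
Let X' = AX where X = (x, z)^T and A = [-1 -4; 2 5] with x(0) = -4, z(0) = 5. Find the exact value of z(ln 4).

380

A = [[-1,-4],[2,5]]; eigenvalues λ = 3, 1.
Eigenvectors: (1,-1) for λ=3, (-2,1) for λ=1.
From the initial condition, c_1 = -6, c_2 = -1.
z(ln 4) = (-6)(4^3)(-1) + (-1)(4^1)(1) = 380.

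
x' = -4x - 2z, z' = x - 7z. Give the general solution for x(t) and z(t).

Coefficient matrix A = [[-4, -2], [1, -7]].
Characteristic polynomial det(A - λI) = λ^2 + 11λ + 30 = 0.
Eigenvalues λ = -6, -5.
For λ=-6: (A-λI) row 1 is [2, -2], so an eigenvector is (-1, -1).
For λ=-5: (A-λI) row 1 is [1, -2], so an eigenvector is (2, 1).
General solution: C_1e^(-6t)(-1,-1) + C_2e^(-5t)(2,1).

x(t) = -C_1e^(-6t) + 2C_2e^(-5t), z(t) = -C_1e^(-6t) + C_2e^(-5t)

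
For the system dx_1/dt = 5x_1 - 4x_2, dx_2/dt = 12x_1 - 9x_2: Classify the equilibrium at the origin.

A = [[5,-4],[12,-9]]; det(A-λI) = λ^2 + 4λ + 3.
λ = -3, -1: both negative.

stable node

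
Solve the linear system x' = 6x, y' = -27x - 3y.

x(t) = -C_2e^(6t), y(t) = C_1e^(-3t) + 3C_2e^(6t)

Coefficient matrix A = [[6, 0], [-27, -3]].
Characteristic polynomial det(A - λI) = λ^2 - 3λ - 18 = 0.
Eigenvalues λ = -3, 6.
For λ=-3: (A-λI) row 1 is [9, 0], so an eigenvector is (0, 1).
For λ=6: (A-λI) row 2 is [-27, -9], so an eigenvector is (-1, 3).
General solution: C_1e^(-3t)(0,1) + C_2e^(6t)(-1,3).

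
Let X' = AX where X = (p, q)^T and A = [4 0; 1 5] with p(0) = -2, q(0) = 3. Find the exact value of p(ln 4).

A = [[4,0],[1,5]]; eigenvalues λ = 4, 5.
Eigenvectors: (-1,1) for λ=4, (0,-1) for λ=5.
From the initial condition, c_1 = 2, c_2 = -1.
p(ln 4) = (2)(4^4)(-1) + (-1)(4^5)(0) = -512.

-512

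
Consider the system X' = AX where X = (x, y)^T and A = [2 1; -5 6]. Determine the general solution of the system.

Coefficient matrix A = [[2, 1], [-5, 6]].
Characteristic polynomial det(A - λI) = λ^2 - 8λ + 17 = 0.
Eigenvalues λ = 4 ± i (complex conjugate pair).
For λ=4+i: an eigenvector is (-1,-2) - i(0,1) = (-1, -2 - i).
A real fundamental pair from Re and Im of e^((4+i)t)v: X_1 = e^(4t)(cos(t)·(-1,-2) + sin(t)·(0,1)), X_2 = e^(4t)(sin(t)·(-1,-2) - cos(t)·(0,1)).
General solution: K_1X_1 + K_2X_2.

x(t) = -K_1e^(4t)cos(t) - K_2e^(4t)sin(t), y(t) = K_1e^(4t)sin(t) - 2K_1e^(4t)cos(t) - 2K_2e^(4t)sin(t) - K_2e^(4t)cos(t)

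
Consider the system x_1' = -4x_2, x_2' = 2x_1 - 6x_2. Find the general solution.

Coefficient matrix A = [[0, -4], [2, -6]].
Characteristic polynomial det(A - λI) = λ^2 + 6λ + 8 = 0.
Eigenvalues λ = -2, -4.
For λ=-2: (A-λI) row 1 is [2, -4], so an eigenvector is (2, 1).
For λ=-4: (A-λI) row 1 is [4, -4], so an eigenvector is (-1, -1).
General solution: C_1e^(-2t)(2,1) + C_2e^(-4t)(-1,-1).

x_1(t) = 2C_1e^(-2t) - C_2e^(-4t), x_2(t) = C_1e^(-2t) - C_2e^(-4t)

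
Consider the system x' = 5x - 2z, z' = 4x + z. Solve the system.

x(t) = K_1e^(3t)sin(2t) - K_2e^(3t)cos(2t), z(t) = K_1e^(3t)sin(2t) - K_1e^(3t)cos(2t) - K_2e^(3t)sin(2t) - K_2e^(3t)cos(2t)

Coefficient matrix A = [[5, -2], [4, 1]].
Characteristic polynomial det(A - λI) = λ^2 - 6λ + 13 = 0.
Eigenvalues λ = 3 ± 2i (complex conjugate pair).
For λ=3+2i: an eigenvector is (0,-1) - i(1,1) = (0 - i, -1 - i).
A real fundamental pair from Re and Im of e^((3+2i)t)v: X_1 = e^(3t)(cos(2t)·(0,-1) + sin(2t)·(1,1)), X_2 = e^(3t)(sin(2t)·(0,-1) - cos(2t)·(1,1)).
General solution: K_1X_1 + K_2X_2.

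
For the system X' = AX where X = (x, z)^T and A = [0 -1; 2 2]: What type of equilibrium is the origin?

unstable spiral

A = [[0,-1],[2,2]]; det(A-λI) = λ^2 - 2λ + 2.
λ = 1 ± i: positive real part.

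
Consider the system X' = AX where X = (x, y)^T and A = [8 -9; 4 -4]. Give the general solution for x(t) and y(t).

x(t) = -3c_1e^(2t) - 3c_2te^(2t) - 2c_2e^(2t), y(t) = -2c_1e^(2t) - 2c_2te^(2t) - c_2e^(2t)

Coefficient matrix A = [[8, -9], [4, -4]].
Characteristic polynomial det(A - λI) = λ^2 - 4λ + 4 = 0.
Single eigenvalue λ = 2 with algebraic multiplicity 2.
Eigenvector v = (-3,-2); generalized eigenvector w with (A-λI)w=v is (-2,-1).
General solution: e^(2t)[c_1·v + c_2·(t·v + w)].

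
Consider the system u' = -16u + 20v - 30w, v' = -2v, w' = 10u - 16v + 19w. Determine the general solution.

u(t) = -3K_1e^(4t) + 10K_2e^(-2t) - 2K_3e^(-t), v(t) = K_2e^(-2t), w(t) = 2K_1e^(4t) - 4K_2e^(-2t) + K_3e^(-t)

Coefficient matrix A = [[-16, 20, -30], [0, -2, 0], [10, -16, 19]].
det(A - λI) = 0 gives eigenvalues λ = 4, -2, -1.
For λ=4: eigenvector (-3,0,2).
For λ=-2: eigenvector (10,1,-4).
For λ=-1: eigenvector (-2,0,1).
General solution: K_1e^(4t)(-3,0,2) + K_2e^(-2t)(10,1,-4) + K_3e^(-t)(-2,0,1).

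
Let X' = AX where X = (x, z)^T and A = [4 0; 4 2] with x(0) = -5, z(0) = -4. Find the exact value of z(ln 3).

-756

A = [[4,0],[4,2]]; eigenvalues λ = 2, 4.
Eigenvectors: (0,-1) for λ=2, (-1,-2) for λ=4.
From the initial condition, c_1 = -6, c_2 = 5.
z(ln 3) = (-6)(3^2)(-1) + (5)(3^4)(-2) = -756.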